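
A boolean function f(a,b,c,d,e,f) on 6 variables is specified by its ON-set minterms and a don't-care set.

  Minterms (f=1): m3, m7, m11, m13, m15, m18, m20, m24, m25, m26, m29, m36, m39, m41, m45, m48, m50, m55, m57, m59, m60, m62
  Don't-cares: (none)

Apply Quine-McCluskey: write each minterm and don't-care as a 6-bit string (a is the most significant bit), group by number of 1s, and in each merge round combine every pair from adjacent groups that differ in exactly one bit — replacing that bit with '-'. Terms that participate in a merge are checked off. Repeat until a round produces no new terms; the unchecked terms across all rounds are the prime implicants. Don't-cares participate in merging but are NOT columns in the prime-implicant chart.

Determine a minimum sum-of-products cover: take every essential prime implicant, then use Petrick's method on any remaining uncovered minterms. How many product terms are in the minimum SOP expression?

11

size-2^0 implicants → 000011(✓)  000111(✓)  001011(✓)  001101(✓)  001111(✓)  010010(✓)  010100  011000(✓)  011001(✓)  011010(✓)  011101(✓)  100100  100111(✓)  101001(✓)  101101(✓)  110000(✓)  110010(✓)  110111(✓)  111001(✓)  111011(✓)  111100(✓)  111110(✓)
size-2^1 implicants → -00111  -01101  -10010  -11001  0-1101  00-011(✓)  00-111(✓)  000-11(✓)  001-11(✓)  0011-1  01-010  011-01  0110-0  01100-  1-0111  1-1001  101-01  1100-0  1110-1  1111-0
size-2^2 implicants → 00--11
Unchecked terms (primes): -00111, -01101, -10010, -11001, 0-1101, 00--11, 0011-1, 01-010, 010100, 011-01, 0110-0, 01100-, 1-0111, 1-1001, 100100, 101-01, 1100-0, 1110-1, 1111-0
Minterm coverage:
  m3 ⊆ 00--11 [E]
  m7 ⊆ -00111,00--11
  m11 ⊆ 00--11 [E]
  m13 ⊆ -01101,0-1101,0011-1
  m15 ⊆ 00--11,0011-1
  m18 ⊆ -10010,01-010
  m20 ⊆ 010100 [E]
  m24 ⊆ 0110-0,01100-
  m25 ⊆ -11001,011-01,01100-
  m26 ⊆ 01-010,0110-0
  m29 ⊆ 0-1101,011-01
  m36 ⊆ 100100 [E]
  m39 ⊆ -00111,1-0111
  m41 ⊆ 1-1001,101-01
  m45 ⊆ -01101,101-01
  m48 ⊆ 1100-0 [E]
  m50 ⊆ -10010,1100-0
  m55 ⊆ 1-0111 [E]
  m57 ⊆ -11001,1-1001,1110-1
  m59 ⊆ 1110-1 [E]
  m60 ⊆ 1111-0 [E]
  m62 ⊆ 1111-0 [E]
E = {00--11, 010100, 1-0111, 100100, 1100-0, 1110-1, 1111-0}
Petrick residual → 0-1101, 01-010, 01100-, 101-01
Cover = a'cde'f + a'b'ef + a'bd'ef' + a'bc'de'f' + a'bcd'e' + ac'def + ab'c'de'f' + ab'ce'f + abc'd'f' + abcd'f + abcdf'  |cover|=11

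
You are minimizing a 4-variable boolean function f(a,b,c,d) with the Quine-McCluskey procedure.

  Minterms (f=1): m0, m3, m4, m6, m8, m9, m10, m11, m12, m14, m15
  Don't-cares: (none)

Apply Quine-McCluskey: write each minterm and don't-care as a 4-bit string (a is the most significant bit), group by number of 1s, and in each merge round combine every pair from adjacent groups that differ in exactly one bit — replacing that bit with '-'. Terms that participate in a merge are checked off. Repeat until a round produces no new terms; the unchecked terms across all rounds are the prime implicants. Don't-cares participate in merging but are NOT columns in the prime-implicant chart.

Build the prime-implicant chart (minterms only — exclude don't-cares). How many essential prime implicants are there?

[col 0] 0000*, 0011*, 0100*, 0110*, 1000*, 1001*, 1010*, 1011*, 1100*, 1110*, 1111*
[col 1] -000*, -011, -100*, -110*, 0-00*, 01-0*, 1-00*, 1-10*, 1-11*, 10-0*, 10-1*, 100-*, 101-*, 11-0*, 111-*
[col 2] --00, -1-0, 1--0, 1-1-, 10--
Prime implicants: --00, -011, -1-0, 1--0, 1-1-, 10--
PI chart (minterm → PIs covering it):
  0 | --00  (sole → essential)
  3 | -011  (sole → essential)
  4 | --00,-1-0
  6 | -1-0  (sole → essential)
  8 | --00,1--0,10--
  9 | 10--  (sole → essential)
  10 | 1--0,1-1-,10--
  11 | -011,1-1-,10--
  12 | --00,-1-0,1--0
  14 | -1-0,1--0,1-1-
  15 | 1-1-  (sole → essential)
Essential prime implicants: --00, -011, -1-0, 1-1-, 10--

5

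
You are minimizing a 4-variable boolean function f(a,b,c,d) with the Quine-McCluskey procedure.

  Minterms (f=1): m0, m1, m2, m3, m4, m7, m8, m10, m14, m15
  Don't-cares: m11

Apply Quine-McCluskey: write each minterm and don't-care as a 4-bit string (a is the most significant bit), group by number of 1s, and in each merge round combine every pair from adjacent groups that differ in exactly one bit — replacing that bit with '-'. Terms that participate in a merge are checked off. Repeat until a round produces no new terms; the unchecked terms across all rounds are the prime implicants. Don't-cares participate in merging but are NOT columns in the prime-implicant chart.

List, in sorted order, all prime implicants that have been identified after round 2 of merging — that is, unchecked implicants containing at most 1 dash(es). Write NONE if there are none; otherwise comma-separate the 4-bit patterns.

0-00

[col 0] 0000*, 0001*, 0010*, 0011*, 0100*, 0111*, 1000*, 1010*, 1011*, 1110*, 1111*
[col 1] -000*, -010*, -011*, -111*, 0-00, 0-11*, 00-0*, 00-1*, 000-*, 001-*, 1-10*, 1-11*, 10-0*, 101-*, 111-*
[col 2] --11, -0-0, -01-, 00--, 1-1-
Prime implicants: --11, -0-0, -01-, 0-00, 00--, 1-1-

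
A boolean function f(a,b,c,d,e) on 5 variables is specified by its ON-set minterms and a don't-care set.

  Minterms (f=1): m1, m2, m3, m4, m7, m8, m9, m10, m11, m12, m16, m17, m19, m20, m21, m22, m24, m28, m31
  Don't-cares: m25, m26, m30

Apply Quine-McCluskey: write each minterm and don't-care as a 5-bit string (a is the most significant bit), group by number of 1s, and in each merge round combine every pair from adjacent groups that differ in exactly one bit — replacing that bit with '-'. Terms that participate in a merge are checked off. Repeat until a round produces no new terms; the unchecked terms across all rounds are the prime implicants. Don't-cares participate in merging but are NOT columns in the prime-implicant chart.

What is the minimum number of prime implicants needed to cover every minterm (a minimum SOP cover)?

8

Round 0: 00001✓ 00010✓ 00011✓ 00100✓ 00111✓ 01000✓ 01001✓ 01010✓ 01011✓ 01100✓ 10000✓ 10001✓ 10011✓ 10100✓ 10101✓ 10110✓ 11000✓ 11001✓ 11010✓ 11100✓ 11110✓ 11111✓
Round 1: -0001✓ -0011✓ -0100✓ -1000✓ -1001✓ -1010✓ -1100✓ 0-001✓ 0-010✓ 0-011✓ 0-100✓ 00-11 000-1✓ 0001-✓ 01-00✓ 010-0✓ 010-1✓ 0100-✓ 0101-✓ 1-000✓ 1-001✓ 1-100✓ 1-110✓ 10-00✓ 10-01✓ 100-1✓ 1000-✓ 101-0✓ 1010-✓ 11-00✓ 11-10✓ 110-0✓ 1100-✓ 111-0✓ 1111-
Round 2: --001 --100 -00-1 -1-00 -10-0 -100- 0-0-1 0-01- 010-- 1--00 1-00- 1-1-0 10-0- 11--0
PIs = {--001, --100, -00-1, -1-00, -10-0, -100-, 0-0-1, 0-01-, 00-11, 010--, 1--00, 1-00-, 1-1-0, 10-0-, 11--0, 1111-}
Coverage chart:
  m1: --001,-00-1,0-0-1
  m2: 0-01- ←essential
  m3: -00-1,0-0-1,0-01-,00-11
  m4: --100 ←essential
  m7: 00-11 ←essential
  m8: -1-00,-10-0,-100-,010--
  m9: --001,-100-,0-0-1,010--
  m10: -10-0,0-01-,010--
  m11: 0-0-1,0-01-,010--
  m12: --100,-1-00
  m16: 1--00,1-00-,10-0-
  m17: --001,-00-1,1-00-,10-0-
  m19: -00-1 ←essential
  m20: --100,1--00,1-1-0,10-0-
  m21: 10-0- ←essential
  m22: 1-1-0 ←essential
  m24: -1-00,-10-0,-100-,1--00,1-00-,11--0
  m28: --100,-1-00,1--00,1-1-0,11--0
  m31: 1111- ←essential
Essential: --100, -00-1, 0-01-, 00-11, 1-1-0, 10-0-, 1111-
Petrick residual → -100-
Min cover (8 terms): cd'e' + b'c'e + bc'd' + a'c'd + a'b'de + ace' + ab'd' + abcd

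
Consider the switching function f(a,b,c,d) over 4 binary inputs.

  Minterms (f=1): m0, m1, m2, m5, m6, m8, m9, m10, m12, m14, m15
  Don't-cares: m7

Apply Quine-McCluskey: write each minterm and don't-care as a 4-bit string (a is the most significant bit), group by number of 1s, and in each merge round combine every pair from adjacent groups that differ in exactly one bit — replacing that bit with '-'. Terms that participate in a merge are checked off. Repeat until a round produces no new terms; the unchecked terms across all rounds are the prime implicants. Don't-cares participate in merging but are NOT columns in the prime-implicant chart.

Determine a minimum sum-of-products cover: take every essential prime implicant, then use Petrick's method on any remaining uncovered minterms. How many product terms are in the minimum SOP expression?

[col 0] 0000*, 0001*, 0010*, 0101*, 0110*, 0111*, 1000*, 1001*, 1010*, 1100*, 1110*, 1111*
[col 1] -000*, -001*, -010*, -110*, -111*, 0-01, 0-10*, 00-0*, 000-*, 01-1, 011-*, 1-00*, 1-10*, 10-0*, 100-*, 11-0*, 111-*
[col 2] --10, -0-0, -00-, -11-, 1--0
Prime implicants: --10, -0-0, -00-, -11-, 0-01, 01-1, 1--0
PI chart (minterm → PIs covering it):
  0 | -0-0,-00-
  1 | -00-,0-01
  2 | --10,-0-0
  5 | 0-01,01-1
  6 | --10,-11-
  8 | -0-0,-00-,1--0
  9 | -00-  (sole → essential)
  10 | --10,-0-0,1--0
  12 | 1--0  (sole → essential)
  14 | --10,-11-,1--0
  15 | -11-  (sole → essential)
Essential prime implicants: -00-, -11-, 1--0
Petrick residual → --10, 0-01
Minimum SOP uses 5 PIs: cd' + b'c' + bc + a'c'd + ad'

5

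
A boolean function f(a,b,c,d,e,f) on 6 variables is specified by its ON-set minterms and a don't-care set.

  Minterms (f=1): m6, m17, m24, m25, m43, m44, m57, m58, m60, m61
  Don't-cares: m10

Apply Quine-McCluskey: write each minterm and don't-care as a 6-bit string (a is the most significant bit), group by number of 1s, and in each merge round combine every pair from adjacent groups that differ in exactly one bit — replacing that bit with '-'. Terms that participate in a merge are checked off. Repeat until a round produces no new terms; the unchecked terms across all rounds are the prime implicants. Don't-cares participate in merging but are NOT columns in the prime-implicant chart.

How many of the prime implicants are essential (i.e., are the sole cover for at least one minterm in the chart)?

Round 0: 000110 001010 010001✓ 011000✓ 011001✓ 101011 101100✓ 111001✓ 111010 111100✓ 111101✓
Round 1: -11001 01-001 01100- 1-1100 111-01 11110-
PIs = {-11001, 000110, 001010, 01-001, 01100-, 1-1100, 101011, 111-01, 111010, 11110-}
Coverage chart:
  m6: 000110 ←essential
  m17: 01-001 ←essential
  m24: 01100- ←essential
  m25: -11001,01-001,01100-
  m43: 101011 ←essential
  m44: 1-1100 ←essential
  m57: -11001,111-01
  m58: 111010 ←essential
  m60: 1-1100,11110-
  m61: 111-01,11110-
Essential: 000110, 01-001, 01100-, 1-1100, 101011, 111010

6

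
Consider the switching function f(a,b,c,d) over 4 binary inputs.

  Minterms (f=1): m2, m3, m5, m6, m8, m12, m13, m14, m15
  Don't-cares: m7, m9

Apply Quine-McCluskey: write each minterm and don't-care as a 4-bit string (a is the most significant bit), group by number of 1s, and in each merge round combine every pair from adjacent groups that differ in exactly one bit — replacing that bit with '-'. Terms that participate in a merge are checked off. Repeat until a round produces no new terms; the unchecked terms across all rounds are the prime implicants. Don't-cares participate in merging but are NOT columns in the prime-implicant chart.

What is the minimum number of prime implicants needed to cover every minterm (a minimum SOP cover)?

4

Round 0: 0010✓ 0011✓ 0101✓ 0110✓ 0111✓ 1000✓ 1001✓ 1100✓ 1101✓ 1110✓ 1111✓
Round 1: -101✓ -110✓ -111✓ 0-10✓ 0-11✓ 001-✓ 01-1✓ 011-✓ 1-00✓ 1-01✓ 100-✓ 11-0✓ 11-1✓ 110-✓ 111-✓
Round 2: -1-1 -11- 0-1- 1-0- 11--
PIs = {-1-1, -11-, 0-1-, 1-0-, 11--}
Coverage chart:
  m2: 0-1- ←essential
  m3: 0-1- ←essential
  m5: -1-1 ←essential
  m6: -11-,0-1-
  m8: 1-0- ←essential
  m12: 1-0-,11--
  m13: -1-1,1-0-,11--
  m14: -11-,11--
  m15: -1-1,-11-,11--
Essential: -1-1, 0-1-, 1-0-
Petrick residual → -11-
Min cover (4 terms): bd + bc + a'c + ac'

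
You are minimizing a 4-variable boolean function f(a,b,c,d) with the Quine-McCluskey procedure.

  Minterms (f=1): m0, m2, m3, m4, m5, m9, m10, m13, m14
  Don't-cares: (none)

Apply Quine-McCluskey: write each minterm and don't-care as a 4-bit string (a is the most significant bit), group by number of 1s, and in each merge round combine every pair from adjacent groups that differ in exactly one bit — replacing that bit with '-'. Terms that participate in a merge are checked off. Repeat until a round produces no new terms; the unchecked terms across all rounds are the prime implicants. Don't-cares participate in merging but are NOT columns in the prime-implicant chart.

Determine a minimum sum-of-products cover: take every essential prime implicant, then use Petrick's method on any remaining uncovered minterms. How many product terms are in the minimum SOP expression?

5

size-2^0 implicants → 0000(✓)  0010(✓)  0011(✓)  0100(✓)  0101(✓)  1001(✓)  1010(✓)  1101(✓)  1110(✓)
size-2^1 implicants → -010  -101  0-00  00-0  001-  010-  1-01  1-10
Unchecked terms (primes): -010, -101, 0-00, 00-0, 001-, 010-, 1-01, 1-10
Minterm coverage:
  m0 ⊆ 0-00,00-0
  m2 ⊆ -010,00-0,001-
  m3 ⊆ 001- [E]
  m4 ⊆ 0-00,010-
  m5 ⊆ -101,010-
  m9 ⊆ 1-01 [E]
  m10 ⊆ -010,1-10
  m13 ⊆ -101,1-01
  m14 ⊆ 1-10 [E]
E = {001-, 1-01, 1-10}
Petrick residual → -101, 0-00
Cover = bc'd + a'c'd' + a'b'c + ac'd + acd'  |cover|=5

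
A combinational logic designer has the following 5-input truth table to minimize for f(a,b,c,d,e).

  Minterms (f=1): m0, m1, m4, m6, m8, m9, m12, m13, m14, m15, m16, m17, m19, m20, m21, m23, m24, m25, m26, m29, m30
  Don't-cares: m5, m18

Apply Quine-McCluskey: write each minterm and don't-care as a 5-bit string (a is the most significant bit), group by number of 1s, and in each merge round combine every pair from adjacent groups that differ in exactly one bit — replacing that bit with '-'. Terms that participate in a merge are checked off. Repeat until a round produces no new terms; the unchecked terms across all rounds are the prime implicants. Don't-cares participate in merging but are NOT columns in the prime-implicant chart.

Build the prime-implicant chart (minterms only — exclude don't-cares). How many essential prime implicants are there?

5

[col 0] 00000*, 00001*, 00100*, 00101*, 00110*, 01000*, 01001*, 01100*, 01101*, 01110*, 01111*, 10000*, 10001*, 10010*, 10011*, 10100*, 10101*, 10111*, 11000*, 11001*, 11010*, 11101*, 11110*
[col 1] -0000*, -0001*, -0100*, -0101*, -1000*, -1001*, -1101*, -1110, 0-000*, 0-001*, 0-100*, 0-101*, 0-110*, 00-00*, 00-01*, 0000-*, 001-0*, 0010-*, 01-00*, 01-01*, 0100-*, 011-0*, 011-1*, 0110-*, 0111-*, 1-000*, 1-001*, 1-010*, 1-101*, 10-00*, 10-01*, 10-11*, 100-0*, 100-1*, 1000-*, 1001-*, 101-1*, 1010-*, 11-01*, 11-10, 110-0*, 1100-*
[col 2] --000*, --001*, --101*, -0-00*, -0-01*, -000-*, -010-*, -1-01*, -100-*, 0--00*, 0--01*, 0-00-*, 0-1-0, 0-10-*, 00-0-*, 01-0-*, 011--, 1--01*, 1-0-0, 1-00-*, 10--1, 10-0-*, 100--
[col 3] ---01, --00-, -0-0-, 0--0-
Prime implicants: ---01, --00-, -0-0-, -1110, 0--0-, 0-1-0, 011--, 1-0-0, 10--1, 100--, 11-10
PI chart (minterm → PIs covering it):
  0 | --00-,-0-0-,0--0-
  1 | ---01,--00-,-0-0-,0--0-
  4 | -0-0-,0--0-,0-1-0
  6 | 0-1-0  (sole → essential)
  8 | --00-,0--0-
  9 | ---01,--00-,0--0-
  12 | 0--0-,0-1-0,011--
  13 | ---01,0--0-,011--
  14 | -1110,0-1-0,011--
  15 | 011--  (sole → essential)
  16 | --00-,-0-0-,1-0-0,100--
  17 | ---01,--00-,-0-0-,10--1,100--
  19 | 10--1,100--
  20 | -0-0-  (sole → essential)
  21 | ---01,-0-0-,10--1
  23 | 10--1  (sole → essential)
  24 | --00-,1-0-0
  25 | ---01,--00-
  26 | 1-0-0,11-10
  29 | ---01  (sole → essential)
  30 | -1110,11-10
Essential prime implicants: ---01, -0-0-, 0-1-0, 011--, 10--1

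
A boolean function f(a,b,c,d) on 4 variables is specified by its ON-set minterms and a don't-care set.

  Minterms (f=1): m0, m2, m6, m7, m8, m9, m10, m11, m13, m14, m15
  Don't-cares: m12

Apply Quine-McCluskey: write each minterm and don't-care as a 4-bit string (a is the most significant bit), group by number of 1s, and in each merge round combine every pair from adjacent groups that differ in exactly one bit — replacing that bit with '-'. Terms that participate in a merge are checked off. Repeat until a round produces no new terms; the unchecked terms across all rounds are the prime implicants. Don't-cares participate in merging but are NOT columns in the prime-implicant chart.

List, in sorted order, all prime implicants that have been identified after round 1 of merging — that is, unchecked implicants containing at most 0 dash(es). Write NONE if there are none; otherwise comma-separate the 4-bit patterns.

NONE

size-2^0 implicants → 0000(✓)  0010(✓)  0110(✓)  0111(✓)  1000(✓)  1001(✓)  1010(✓)  1011(✓)  1100(✓)  1101(✓)  1110(✓)  1111(✓)
size-2^1 implicants → -000(✓)  -010(✓)  -110(✓)  -111(✓)  0-10(✓)  00-0(✓)  011-(✓)  1-00(✓)  1-01(✓)  1-10(✓)  1-11(✓)  10-0(✓)  10-1(✓)  100-(✓)  101-(✓)  11-0(✓)  11-1(✓)  110-(✓)  111-(✓)
size-2^2 implicants → --10  -0-0  -11-  1--0(✓)  1--1(✓)  1-0-(✓)  1-1-(✓)  10--(✓)  11--(✓)
size-2^3 implicants → 1---
Unchecked terms (primes): --10, -0-0, -11-, 1---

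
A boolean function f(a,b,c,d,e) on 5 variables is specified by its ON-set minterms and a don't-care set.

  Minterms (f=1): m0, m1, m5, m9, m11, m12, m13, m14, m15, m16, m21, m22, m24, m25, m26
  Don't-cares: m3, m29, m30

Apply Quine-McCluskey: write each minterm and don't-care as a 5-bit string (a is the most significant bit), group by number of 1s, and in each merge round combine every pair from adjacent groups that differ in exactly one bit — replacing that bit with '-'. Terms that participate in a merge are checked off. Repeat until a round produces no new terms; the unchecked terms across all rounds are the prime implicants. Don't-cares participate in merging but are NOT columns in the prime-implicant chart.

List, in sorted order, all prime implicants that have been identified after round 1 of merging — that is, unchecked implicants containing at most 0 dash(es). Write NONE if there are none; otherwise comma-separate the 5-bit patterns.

NONE

[col 0] 00000*, 00001*, 00011*, 00101*, 01001*, 01011*, 01100*, 01101*, 01110*, 01111*, 10000*, 10101*, 10110*, 11000*, 11001*, 11010*, 11101*, 11110*
[col 1] -0000, -0101*, -1001*, -1101*, -1110, 0-001*, 0-011*, 0-101*, 00-01*, 000-1*, 0000-, 01-01*, 01-11*, 010-1*, 011-0*, 011-1*, 0110-*, 0111-*, 1-000, 1-101*, 1-110, 11-01*, 11-10, 110-0, 1100-
[col 2] --101, -1-01, 0--01, 0-0-1, 01--1, 011--
Prime implicants: --101, -0000, -1-01, -1110, 0--01, 0-0-1, 0000-, 01--1, 011--, 1-000, 1-110, 11-10, 110-0, 1100-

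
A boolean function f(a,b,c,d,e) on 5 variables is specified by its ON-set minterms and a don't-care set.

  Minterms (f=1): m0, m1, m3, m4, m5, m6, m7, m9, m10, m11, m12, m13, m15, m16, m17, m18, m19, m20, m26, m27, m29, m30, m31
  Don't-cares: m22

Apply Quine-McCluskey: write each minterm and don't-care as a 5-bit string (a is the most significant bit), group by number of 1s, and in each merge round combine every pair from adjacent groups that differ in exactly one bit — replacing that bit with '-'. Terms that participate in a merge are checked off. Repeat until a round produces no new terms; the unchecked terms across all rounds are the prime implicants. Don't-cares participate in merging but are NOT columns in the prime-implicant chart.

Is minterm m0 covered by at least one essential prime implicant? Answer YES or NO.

[col 0] 00000*, 00001*, 00011*, 00100*, 00101*, 00110*, 00111*, 01001*, 01010*, 01011*, 01100*, 01101*, 01111*, 10000*, 10001*, 10010*, 10011*, 10100*, 10110*, 11010*, 11011*, 11101*, 11110*, 11111*
[col 1] -0000*, -0001*, -0011*, -0100*, -0110*, -1010*, -1011*, -1101*, -1111*, 0-001*, 0-011*, 0-100*, 0-101*, 0-111*, 00-00*, 00-01*, 00-11*, 000-1*, 0000-*, 001-0*, 001-1*, 0010-*, 0011-*, 01-01*, 01-11*, 010-1*, 0101-*, 011-1*, 0110-*, 1-010*, 1-011*, 1-110*, 10-00*, 10-10*, 100-0*, 100-1*, 1000-*, 1001-*, 101-0*, 11-10*, 11-11*, 1101-*, 111-1*, 1111-*
[col 2] --011, -0-00, -00-1, -000-, -01-0, -1-11, -101-, -11-1, 0--01*, 0--11*, 0-0-1*, 0-1-1*, 0-10-, 00--1*, 00-0-, 001--, 01--1*, 1--10, 1-01-, 10--0, 100--, 11-1-
[col 3] 0---1
Prime implicants: --011, -0-00, -00-1, -000-, -01-0, -1-11, -101-, -11-1, 0---1, 0-10-, 00-0-, 001--, 1--10, 1-01-, 10--0, 100--, 11-1-
PI chart (minterm → PIs covering it):
  0 | -0-00,-000-,00-0-
  1 | -00-1,-000-,0---1,00-0-
  3 | --011,-00-1,0---1
  4 | -0-00,-01-0,0-10-,00-0-,001--
  5 | 0---1,0-10-,00-0-,001--
  6 | -01-0,001--
  7 | 0---1,001--
  9 | 0---1  (sole → essential)
  10 | -101-  (sole → essential)
  11 | --011,-1-11,-101-,0---1
  12 | 0-10-  (sole → essential)
  13 | -11-1,0---1,0-10-
  15 | -1-11,-11-1,0---1
  16 | -0-00,-000-,10--0,100--
  17 | -00-1,-000-,100--
  18 | 1--10,1-01-,10--0,100--
  19 | --011,-00-1,1-01-,100--
  20 | -0-00,-01-0,10--0
  26 | -101-,1--10,1-01-,11-1-
  27 | --011,-1-11,-101-,1-01-,11-1-
  29 | -11-1  (sole → essential)
  30 | 1--10,11-1-
  31 | -1-11,-11-1,11-1-
Essential prime implicants: -101-, -11-1, 0---1, 0-10-

NO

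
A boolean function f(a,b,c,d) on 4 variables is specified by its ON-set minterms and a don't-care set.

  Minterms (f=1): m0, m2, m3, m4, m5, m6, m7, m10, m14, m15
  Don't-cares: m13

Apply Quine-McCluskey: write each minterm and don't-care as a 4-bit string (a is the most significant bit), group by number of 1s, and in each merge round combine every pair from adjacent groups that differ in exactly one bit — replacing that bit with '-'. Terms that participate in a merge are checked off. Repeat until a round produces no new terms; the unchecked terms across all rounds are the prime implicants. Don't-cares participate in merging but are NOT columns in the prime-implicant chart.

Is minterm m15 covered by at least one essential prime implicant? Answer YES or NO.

NO

[col 0] 0000*, 0010*, 0011*, 0100*, 0101*, 0110*, 0111*, 1010*, 1101*, 1110*, 1111*
[col 1] -010*, -101*, -110*, -111*, 0-00*, 0-10*, 0-11*, 00-0*, 001-*, 01-0*, 01-1*, 010-*, 011-*, 1-10*, 11-1*, 111-*
[col 2] --10, -1-1, -11-, 0--0, 0-1-, 01--
Prime implicants: --10, -1-1, -11-, 0--0, 0-1-, 01--
PI chart (minterm → PIs covering it):
  0 | 0--0  (sole → essential)
  2 | --10,0--0,0-1-
  3 | 0-1-  (sole → essential)
  4 | 0--0,01--
  5 | -1-1,01--
  6 | --10,-11-,0--0,0-1-,01--
  7 | -1-1,-11-,0-1-,01--
  10 | --10  (sole → essential)
  14 | --10,-11-
  15 | -1-1,-11-
Essential prime implicants: --10, 0--0, 0-1-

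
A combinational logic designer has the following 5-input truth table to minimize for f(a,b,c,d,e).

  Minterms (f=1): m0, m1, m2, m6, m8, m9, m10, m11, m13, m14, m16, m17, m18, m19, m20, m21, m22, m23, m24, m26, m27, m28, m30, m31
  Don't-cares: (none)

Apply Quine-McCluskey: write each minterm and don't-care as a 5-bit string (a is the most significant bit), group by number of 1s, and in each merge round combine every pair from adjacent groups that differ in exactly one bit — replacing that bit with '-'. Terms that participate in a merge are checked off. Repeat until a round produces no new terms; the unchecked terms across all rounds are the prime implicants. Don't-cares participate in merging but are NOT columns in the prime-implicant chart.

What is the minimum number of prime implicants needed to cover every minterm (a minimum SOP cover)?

7

size-2^0 implicants → 00000(✓)  00001(✓)  00010(✓)  00110(✓)  01000(✓)  01001(✓)  01010(✓)  01011(✓)  01101(✓)  01110(✓)  10000(✓)  10001(✓)  10010(✓)  10011(✓)  10100(✓)  10101(✓)  10110(✓)  10111(✓)  11000(✓)  11010(✓)  11011(✓)  11100(✓)  11110(✓)  11111(✓)
size-2^1 implicants → -0000(✓)  -0001(✓)  -0010(✓)  -0110(✓)  -1000(✓)  -1010(✓)  -1011(✓)  -1110(✓)  0-000(✓)  0-001(✓)  0-010(✓)  0-110(✓)  00-10(✓)  000-0(✓)  0000-(✓)  01-01  01-10(✓)  010-0(✓)  010-1(✓)  0100-(✓)  0101-(✓)  1-000(✓)  1-010(✓)  1-011(✓)  1-100(✓)  1-110(✓)  1-111(✓)  10-00(✓)  10-01(✓)  10-10(✓)  10-11(✓)  100-0(✓)  100-1(✓)  1000-(✓)  1001-(✓)  101-0(✓)  101-1(✓)  1010-(✓)  1011-(✓)  11-00(✓)  11-10(✓)  11-11(✓)  110-0(✓)  1101-(✓)  111-0(✓)  1111-(✓)
size-2^2 implicants → --000(✓)  --010(✓)  --110(✓)  -0-10(✓)  -00-0(✓)  -000-  -1-10(✓)  -10-0(✓)  -101-  0--10(✓)  0-0-0(✓)  0-00-  010--  1--00(✓)  1--10(✓)  1--11(✓)  1-0-0(✓)  1-01-(✓)  1-1-0(✓)  1-11-(✓)  10--0(✓)  10--1(✓)  10-0-(✓)  10-1-(✓)  100--(✓)  101--(✓)  11--0(✓)  11-1-(✓)
size-2^3 implicants → ---10  --0-0  1---0  1--1-  10---
Unchecked terms (primes): ---10, --0-0, -000-, -101-, 0-00-, 01-01, 010--, 1---0, 1--1-, 10---
Minterm coverage:
  m0 ⊆ --0-0,-000-,0-00-
  m1 ⊆ -000-,0-00-
  m2 ⊆ ---10,--0-0
  m6 ⊆ ---10 [E]
  m8 ⊆ --0-0,0-00-,010--
  m9 ⊆ 0-00-,01-01,010--
  m10 ⊆ ---10,--0-0,-101-,010--
  m11 ⊆ -101-,010--
  m13 ⊆ 01-01 [E]
  m14 ⊆ ---10 [E]
  m16 ⊆ --0-0,-000-,1---0,10---
  m17 ⊆ -000-,10---
  m18 ⊆ ---10,--0-0,1---0,1--1-,10---
  m19 ⊆ 1--1-,10---
  m20 ⊆ 1---0,10---
  m21 ⊆ 10--- [E]
  m22 ⊆ ---10,1---0,1--1-,10---
  m23 ⊆ 1--1-,10---
  m24 ⊆ --0-0,1---0
  m26 ⊆ ---10,--0-0,-101-,1---0,1--1-
  m27 ⊆ -101-,1--1-
  m28 ⊆ 1---0 [E]
  m30 ⊆ ---10,1---0,1--1-
  m31 ⊆ 1--1- [E]
E = {---10, 01-01, 1---0, 1--1-, 10---}
Petrick residual → -000-, 010--
Cover = de' + b'c'd' + a'bd'e + a'bc' + ae' + ad + ab'  |cover|=7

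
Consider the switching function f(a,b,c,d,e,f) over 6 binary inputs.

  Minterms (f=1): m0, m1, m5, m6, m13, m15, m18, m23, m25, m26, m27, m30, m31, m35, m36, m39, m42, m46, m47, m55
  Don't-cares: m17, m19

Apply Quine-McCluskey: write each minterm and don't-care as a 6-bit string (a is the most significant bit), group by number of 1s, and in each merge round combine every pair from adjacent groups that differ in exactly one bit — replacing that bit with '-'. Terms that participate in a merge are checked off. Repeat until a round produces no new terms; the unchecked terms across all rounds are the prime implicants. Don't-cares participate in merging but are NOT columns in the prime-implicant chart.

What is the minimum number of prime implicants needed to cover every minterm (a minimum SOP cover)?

11

Round 0: 000000✓ 000001✓ 000101✓ 000110 001101✓ 001111✓ 010001✓ 010010✓ 010011✓ 010111✓ 011001✓ 011010✓ 011011✓ 011110✓ 011111✓ 100011✓ 100100 100111✓ 101010✓ 101110✓ 101111✓ 110111✓
Round 1: -01111 -10111 0-0001 0-1111 00-101 000-01 00000- 0011-1 01-001✓ 01-010✓ 01-011✓ 01-111✓ 010-11✓ 0100-1✓ 01001-✓ 011-10✓ 011-11✓ 0110-1✓ 01101-✓ 01111-✓ 1-0111 10-111 100-11 101-10 10111-
Round 2: 01--11 01-0-1 01-01- 011-1-
PIs = {-01111, -10111, 0-0001, 0-1111, 00-101, 000-01, 00000-, 000110, 0011-1, 01--11, 01-0-1, 01-01-, 011-1-, 1-0111, 10-111, 100-11, 100100, 101-10, 10111-}
Coverage chart:
  m0: 00000- ←essential
  m1: 0-0001,000-01,00000-
  m5: 00-101,000-01
  m6: 000110 ←essential
  m13: 00-101,0011-1
  m15: -01111,0-1111,0011-1
  m18: 01-01- ←essential
  m23: -10111,01--11
  m25: 01-0-1 ←essential
  m26: 01-01-,011-1-
  m27: 01--11,01-0-1,01-01-,011-1-
  m30: 011-1- ←essential
  m31: 0-1111,01--11,011-1-
  m35: 100-11 ←essential
  m36: 100100 ←essential
  m39: 1-0111,10-111,100-11
  m42: 101-10 ←essential
  m46: 101-10,10111-
  m47: -01111,10-111,10111-
  m55: -10111,1-0111
Essential: 00000-, 000110, 01-0-1, 01-01-, 011-1-, 100-11, 100100, 101-10
Petrick residual → -01111, -10111, 00-101
Min cover (11 terms): b'cdef + bc'def + a'b'de'f + a'b'c'd'e' + a'b'c'def' + a'bd'f + a'bd'e + a'bce + ab'c'ef + ab'c'de'f' + ab'cef'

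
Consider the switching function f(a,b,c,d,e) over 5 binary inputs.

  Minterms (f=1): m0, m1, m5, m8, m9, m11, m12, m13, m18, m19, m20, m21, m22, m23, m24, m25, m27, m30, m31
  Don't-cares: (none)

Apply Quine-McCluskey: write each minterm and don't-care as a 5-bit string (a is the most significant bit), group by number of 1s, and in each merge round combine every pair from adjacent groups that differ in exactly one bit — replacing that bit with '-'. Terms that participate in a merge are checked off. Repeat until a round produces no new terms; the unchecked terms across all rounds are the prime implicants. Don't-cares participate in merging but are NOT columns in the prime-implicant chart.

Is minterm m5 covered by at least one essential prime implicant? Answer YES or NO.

NO

Round 0: 00000✓ 00001✓ 00101✓ 01000✓ 01001✓ 01011✓ 01100✓ 01101✓ 10010✓ 10011✓ 10100✓ 10101✓ 10110✓ 10111✓ 11000✓ 11001✓ 11011✓ 11110✓ 11111✓
Round 1: -0101 -1000✓ -1001✓ -1011✓ 0-000✓ 0-001✓ 0-101✓ 00-01✓ 0000-✓ 01-00✓ 01-01✓ 010-1✓ 0100-✓ 0110-✓ 1-011✓ 1-110✓ 1-111✓ 10-10✓ 10-11✓ 1001-✓ 101-0✓ 101-1✓ 1010-✓ 1011-✓ 11-11✓ 110-1✓ 1100-✓ 1111-✓
Round 2: -10-1 -100- 0--01 0-00- 01-0- 1--11 1-11- 10-1- 101--
PIs = {-0101, -10-1, -100-, 0--01, 0-00-, 01-0-, 1--11, 1-11-, 10-1-, 101--}
Coverage chart:
  m0: 0-00- ←essential
  m1: 0--01,0-00-
  m5: -0101,0--01
  m8: -100-,0-00-,01-0-
  m9: -10-1,-100-,0--01,0-00-,01-0-
  m11: -10-1 ←essential
  m12: 01-0- ←essential
  m13: 0--01,01-0-
  m18: 10-1- ←essential
  m19: 1--11,10-1-
  m20: 101-- ←essential
  m21: -0101,101--
  m22: 1-11-,10-1-,101--
  m23: 1--11,1-11-,10-1-,101--
  m24: -100- ←essential
  m25: -10-1,-100-
  m27: -10-1,1--11
  m30: 1-11- ←essential
  m31: 1--11,1-11-
Essential: -10-1, -100-, 0-00-, 01-0-, 1-11-, 10-1-, 101--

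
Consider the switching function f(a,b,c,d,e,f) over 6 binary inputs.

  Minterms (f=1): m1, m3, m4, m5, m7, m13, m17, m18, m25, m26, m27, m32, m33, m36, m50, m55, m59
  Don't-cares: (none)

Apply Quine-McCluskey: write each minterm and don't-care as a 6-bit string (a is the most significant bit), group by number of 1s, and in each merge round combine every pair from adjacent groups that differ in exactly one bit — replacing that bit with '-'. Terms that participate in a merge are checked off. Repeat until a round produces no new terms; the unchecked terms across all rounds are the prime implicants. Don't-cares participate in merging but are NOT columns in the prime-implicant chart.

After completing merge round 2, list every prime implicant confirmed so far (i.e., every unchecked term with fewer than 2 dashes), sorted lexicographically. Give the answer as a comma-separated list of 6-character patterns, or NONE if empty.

[col 0] 000001*, 000011*, 000100*, 000101*, 000111*, 001101*, 010001*, 010010*, 011001*, 011010*, 011011*, 100000*, 100001*, 100100*, 110010*, 110111, 111011*
[col 1] -00001, -00100, -10010, -11011, 0-0001, 00-101, 000-01*, 000-11*, 0000-1*, 0001-1*, 00010-, 01-001, 01-010, 0110-1, 01101-, 100-00, 10000-
[col 2] 000--1
Prime implicants: -00001, -00100, -10010, -11011, 0-0001, 00-101, 000--1, 00010-, 01-001, 01-010, 0110-1, 01101-, 100-00, 10000-, 110111

-00001, -00100, -10010, -11011, 0-0001, 00-101, 00010-, 01-001, 01-010, 0110-1, 01101-, 100-00, 10000-, 110111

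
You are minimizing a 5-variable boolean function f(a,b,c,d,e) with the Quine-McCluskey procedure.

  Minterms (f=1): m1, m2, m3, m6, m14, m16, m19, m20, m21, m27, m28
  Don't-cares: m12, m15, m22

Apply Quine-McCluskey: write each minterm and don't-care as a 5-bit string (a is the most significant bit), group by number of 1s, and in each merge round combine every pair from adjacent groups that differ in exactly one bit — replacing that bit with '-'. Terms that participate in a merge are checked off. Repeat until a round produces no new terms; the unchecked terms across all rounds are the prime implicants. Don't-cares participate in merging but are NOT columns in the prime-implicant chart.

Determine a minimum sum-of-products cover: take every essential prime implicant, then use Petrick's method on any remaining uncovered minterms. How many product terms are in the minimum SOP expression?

[col 0] 00001*, 00010*, 00011*, 00110*, 01100*, 01110*, 01111*, 10000*, 10011*, 10100*, 10101*, 10110*, 11011*, 11100*
[col 1] -0011, -0110, -1100, 0-110, 00-10, 000-1, 0001-, 011-0, 0111-, 1-011, 1-100, 10-00, 101-0, 1010-
Prime implicants: -0011, -0110, -1100, 0-110, 00-10, 000-1, 0001-, 011-0, 0111-, 1-011, 1-100, 10-00, 101-0, 1010-
PI chart (minterm → PIs covering it):
  1 | 000-1  (sole → essential)
  2 | 00-10,0001-
  3 | -0011,000-1,0001-
  6 | -0110,0-110,00-10
  14 | 0-110,011-0,0111-
  16 | 10-00  (sole → essential)
  19 | -0011,1-011
  20 | 1-100,10-00,101-0,1010-
  21 | 1010-  (sole → essential)
  27 | 1-011  (sole → essential)
  28 | -1100,1-100
Essential prime implicants: 000-1, 1-011, 10-00, 1010-
Petrick residual → -1100, 0-110, 00-10
Minimum SOP uses 7 PIs: bcd'e' + a'cde' + a'b'de' + a'b'c'e + ac'de + ab'd'e' + ab'cd'

7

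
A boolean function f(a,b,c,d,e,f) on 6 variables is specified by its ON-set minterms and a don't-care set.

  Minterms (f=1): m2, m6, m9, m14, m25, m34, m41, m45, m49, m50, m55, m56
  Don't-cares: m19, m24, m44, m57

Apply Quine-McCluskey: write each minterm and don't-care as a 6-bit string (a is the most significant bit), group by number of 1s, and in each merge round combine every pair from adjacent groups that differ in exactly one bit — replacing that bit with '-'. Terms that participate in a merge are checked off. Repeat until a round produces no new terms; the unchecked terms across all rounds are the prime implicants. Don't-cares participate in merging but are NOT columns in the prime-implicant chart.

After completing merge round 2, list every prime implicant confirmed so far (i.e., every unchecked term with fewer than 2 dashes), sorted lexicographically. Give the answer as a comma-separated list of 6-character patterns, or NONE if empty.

[col 0] 000010*, 000110*, 001001*, 001110*, 010011, 011000*, 011001*, 100010*, 101001*, 101100*, 101101*, 110001*, 110010*, 110111, 111000*, 111001*
[col 1] -00010, -01001*, -11000*, -11001*, 0-1001*, 00-110, 000-10, 01100-*, 1-0010, 1-1001*, 101-01, 10110-, 11-001, 11100-*
[col 2] --1001, -1100-
Prime implicants: --1001, -00010, -1100-, 00-110, 000-10, 010011, 1-0010, 101-01, 10110-, 11-001, 110111

-00010, 00-110, 000-10, 010011, 1-0010, 101-01, 10110-, 11-001, 110111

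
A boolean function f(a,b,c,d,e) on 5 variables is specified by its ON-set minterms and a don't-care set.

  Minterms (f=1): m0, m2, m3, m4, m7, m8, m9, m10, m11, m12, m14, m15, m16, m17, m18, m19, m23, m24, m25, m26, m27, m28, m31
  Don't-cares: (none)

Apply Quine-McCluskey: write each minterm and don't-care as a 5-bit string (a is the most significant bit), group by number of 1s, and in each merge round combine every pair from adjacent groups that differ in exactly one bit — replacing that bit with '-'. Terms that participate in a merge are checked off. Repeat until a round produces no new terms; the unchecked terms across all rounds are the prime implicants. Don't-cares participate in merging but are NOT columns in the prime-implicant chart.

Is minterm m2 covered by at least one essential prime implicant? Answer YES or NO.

NO

[col 0] 00000*, 00010*, 00011*, 00100*, 00111*, 01000*, 01001*, 01010*, 01011*, 01100*, 01110*, 01111*, 10000*, 10001*, 10010*, 10011*, 10111*, 11000*, 11001*, 11010*, 11011*, 11100*, 11111*
[col 1] -0000*, -0010*, -0011*, -0111*, -1000*, -1001*, -1010*, -1011*, -1100*, -1111*, 0-000*, 0-010*, 0-011*, 0-100*, 0-111*, 00-00*, 00-11*, 000-0*, 0001-*, 01-00*, 01-10*, 01-11*, 010-0*, 010-1*, 0100-*, 0101-*, 011-0*, 0111-*, 1-000*, 1-001*, 1-010*, 1-011*, 1-111*, 10-11*, 100-0*, 100-1*, 1000-*, 1001-*, 11-00*, 11-11*, 110-0*, 110-1*, 1100-*, 1101-*
[col 2] --000*, --010*, --011*, --111*, -0-11*, -00-0*, -001-*, -1-00, -1-11*, -10-0*, -10-1*, -100-*, -101-*, 0--00, 0--11*, 0-0-0*, 0-01-*, 01--0, 01-1-, 010--*, 1--11*, 1-0-0*, 1-0-1*, 1-00-*, 1-01-*, 100--*, 110--*
[col 3] ---11, --0-0, --01-, -10--, 1-0--
Prime implicants: ---11, --0-0, --01-, -1-00, -10--, 0--00, 01--0, 01-1-, 1-0--
PI chart (minterm → PIs covering it):
  0 | --0-0,0--00
  2 | --0-0,--01-
  3 | ---11,--01-
  4 | 0--00  (sole → essential)
  7 | ---11  (sole → essential)
  8 | --0-0,-1-00,-10--,0--00,01--0
  9 | -10--  (sole → essential)
  10 | --0-0,--01-,-10--,01--0,01-1-
  11 | ---11,--01-,-10--,01-1-
  12 | -1-00,0--00,01--0
  14 | 01--0,01-1-
  15 | ---11,01-1-
  16 | --0-0,1-0--
  17 | 1-0--  (sole → essential)
  18 | --0-0,--01-,1-0--
  19 | ---11,--01-,1-0--
  23 | ---11  (sole → essential)
  24 | --0-0,-1-00,-10--,1-0--
  25 | -10--,1-0--
  26 | --0-0,--01-,-10--,1-0--
  27 | ---11,--01-,-10--,1-0--
  28 | -1-00  (sole → essential)
  31 | ---11  (sole → essential)
Essential prime implicants: ---11, -1-00, -10--, 0--00, 1-0--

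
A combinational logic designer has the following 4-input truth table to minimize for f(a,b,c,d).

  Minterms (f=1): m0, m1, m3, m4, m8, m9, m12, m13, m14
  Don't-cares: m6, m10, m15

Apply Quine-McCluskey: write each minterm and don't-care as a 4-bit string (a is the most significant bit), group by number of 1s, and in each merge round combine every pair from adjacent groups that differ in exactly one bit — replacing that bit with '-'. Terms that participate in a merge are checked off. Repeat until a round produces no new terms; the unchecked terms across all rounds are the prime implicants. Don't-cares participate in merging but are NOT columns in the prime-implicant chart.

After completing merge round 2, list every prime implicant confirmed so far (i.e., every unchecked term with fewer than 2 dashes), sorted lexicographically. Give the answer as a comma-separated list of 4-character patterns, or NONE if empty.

Round 0: 0000✓ 0001✓ 0011✓ 0100✓ 0110✓ 1000✓ 1001✓ 1010✓ 1100✓ 1101✓ 1110✓ 1111✓
Round 1: -000✓ -001✓ -100✓ -110✓ 0-00✓ 00-1 000-✓ 01-0✓ 1-00✓ 1-01✓ 1-10✓ 10-0✓ 100-✓ 11-0✓ 11-1✓ 110-✓ 111-✓
Round 2: --00 -00- -1-0 1--0 1-0- 11--
PIs = {--00, -00-, -1-0, 00-1, 1--0, 1-0-, 11--}

00-1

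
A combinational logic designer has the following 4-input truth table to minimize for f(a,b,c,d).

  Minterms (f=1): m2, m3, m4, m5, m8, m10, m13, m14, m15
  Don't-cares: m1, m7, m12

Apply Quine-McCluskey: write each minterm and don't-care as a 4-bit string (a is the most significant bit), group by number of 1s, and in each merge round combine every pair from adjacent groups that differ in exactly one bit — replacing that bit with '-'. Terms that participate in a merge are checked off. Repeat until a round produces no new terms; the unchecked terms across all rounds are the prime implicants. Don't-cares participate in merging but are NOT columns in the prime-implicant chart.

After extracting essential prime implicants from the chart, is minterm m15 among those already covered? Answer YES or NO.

size-2^0 implicants → 0001(✓)  0010(✓)  0011(✓)  0100(✓)  0101(✓)  0111(✓)  1000(✓)  1010(✓)  1100(✓)  1101(✓)  1110(✓)  1111(✓)
size-2^1 implicants → -010  -100(✓)  -101(✓)  -111(✓)  0-01(✓)  0-11(✓)  00-1(✓)  001-  01-1(✓)  010-(✓)  1-00(✓)  1-10(✓)  10-0(✓)  11-0(✓)  11-1(✓)  110-(✓)  111-(✓)
size-2^2 implicants → -1-1  -10-  0--1  1--0  11--
Unchecked terms (primes): -010, -1-1, -10-, 0--1, 001-, 1--0, 11--
Minterm coverage:
  m2 ⊆ -010,001-
  m3 ⊆ 0--1,001-
  m4 ⊆ -10- [E]
  m5 ⊆ -1-1,-10-,0--1
  m8 ⊆ 1--0 [E]
  m10 ⊆ -010,1--0
  m13 ⊆ -1-1,-10-,11--
  m14 ⊆ 1--0,11--
  m15 ⊆ -1-1,11--
E = {-10-, 1--0}

NO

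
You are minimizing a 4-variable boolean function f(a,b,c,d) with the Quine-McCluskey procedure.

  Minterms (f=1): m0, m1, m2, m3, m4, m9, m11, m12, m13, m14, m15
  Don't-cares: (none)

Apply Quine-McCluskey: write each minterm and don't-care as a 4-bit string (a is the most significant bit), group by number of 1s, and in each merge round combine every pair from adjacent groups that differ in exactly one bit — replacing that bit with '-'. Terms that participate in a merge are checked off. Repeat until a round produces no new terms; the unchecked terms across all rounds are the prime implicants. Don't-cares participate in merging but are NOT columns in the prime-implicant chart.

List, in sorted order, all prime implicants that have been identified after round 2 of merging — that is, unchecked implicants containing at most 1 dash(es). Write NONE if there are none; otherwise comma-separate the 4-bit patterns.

-100, 0-00

Round 0: 0000✓ 0001✓ 0010✓ 0011✓ 0100✓ 1001✓ 1011✓ 1100✓ 1101✓ 1110✓ 1111✓
Round 1: -001✓ -011✓ -100 0-00 00-0✓ 00-1✓ 000-✓ 001-✓ 1-01✓ 1-11✓ 10-1✓ 11-0✓ 11-1✓ 110-✓ 111-✓
Round 2: -0-1 00-- 1--1 11--
PIs = {-0-1, -100, 0-00, 00--, 1--1, 11--}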